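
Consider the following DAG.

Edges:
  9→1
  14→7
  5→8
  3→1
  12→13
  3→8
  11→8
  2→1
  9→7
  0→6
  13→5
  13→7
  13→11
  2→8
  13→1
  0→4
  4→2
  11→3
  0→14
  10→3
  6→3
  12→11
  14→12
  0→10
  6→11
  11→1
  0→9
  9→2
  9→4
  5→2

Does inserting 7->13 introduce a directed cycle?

Yes

Adding 7→13 creates a cycle iff 13 can already reach 7.
Path from 13: 13 → 7.
So 13 → … → 7 → 13 is a cycle.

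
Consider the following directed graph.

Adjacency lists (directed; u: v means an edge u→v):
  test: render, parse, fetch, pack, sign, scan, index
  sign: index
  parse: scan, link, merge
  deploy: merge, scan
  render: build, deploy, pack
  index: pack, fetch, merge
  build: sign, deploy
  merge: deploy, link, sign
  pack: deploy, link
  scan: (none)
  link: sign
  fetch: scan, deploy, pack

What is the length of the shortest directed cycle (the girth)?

2

For each vertex v, BFS finds the shortest path from v back to v.
The shortest such closed walk is deploy → merge → deploy, length 2.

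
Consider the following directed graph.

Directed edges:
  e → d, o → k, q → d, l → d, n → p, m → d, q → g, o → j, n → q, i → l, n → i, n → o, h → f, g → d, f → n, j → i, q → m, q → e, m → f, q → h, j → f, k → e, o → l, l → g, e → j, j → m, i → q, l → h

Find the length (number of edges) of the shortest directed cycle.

4

For each vertex v, BFS finds the shortest path from v back to v.
The shortest such closed walk is n → o → j → f → n, length 4.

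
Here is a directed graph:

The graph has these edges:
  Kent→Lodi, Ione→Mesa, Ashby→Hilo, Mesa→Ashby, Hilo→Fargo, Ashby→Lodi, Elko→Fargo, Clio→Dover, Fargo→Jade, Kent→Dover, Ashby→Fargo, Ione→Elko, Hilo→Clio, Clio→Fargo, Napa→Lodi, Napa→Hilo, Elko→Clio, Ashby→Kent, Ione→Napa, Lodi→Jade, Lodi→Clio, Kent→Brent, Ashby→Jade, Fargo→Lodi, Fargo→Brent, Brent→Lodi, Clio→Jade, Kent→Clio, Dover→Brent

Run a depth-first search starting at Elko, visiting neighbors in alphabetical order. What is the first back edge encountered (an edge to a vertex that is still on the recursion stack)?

DFS from Elko (visiting neighbors in alphabetical order); mark gray on enter, black on exit:
Elko gray
  Clio gray
    Dover gray
      Brent gray
        Lodi gray
          Lodi→Clio: Clio is gray → back edge
First back edge: Lodi → Clio.

Lodi->Clio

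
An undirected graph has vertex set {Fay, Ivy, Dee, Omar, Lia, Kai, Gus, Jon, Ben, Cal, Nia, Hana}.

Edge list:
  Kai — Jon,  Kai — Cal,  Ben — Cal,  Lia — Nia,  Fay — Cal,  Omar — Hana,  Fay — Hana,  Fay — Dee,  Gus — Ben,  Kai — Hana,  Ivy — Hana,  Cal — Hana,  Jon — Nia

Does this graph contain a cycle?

DFS, tracking each vertex's parent; an edge to a visited non-parent vertex closes a cycle.
Start from Omar:
visit Omar (parent –)
  visit Hana (parent Omar)
    visit Kai (parent Hana)
      Kai–Hana: parent, skip
      visit Jon (parent Kai)
        Jon–Kai: parent, skip
        visit Nia (parent Jon)
          Nia–Jon: parent, skip
          visit Lia (parent Nia)
            Lia–Nia: parent, skip
      visit Cal (parent Kai)
        visit Fay (parent Cal)
          Fay–Hana: Hana visited and ≠ parent → cycle
Cycle: Hana – Kai – Cal – Fay – Hana.

Yes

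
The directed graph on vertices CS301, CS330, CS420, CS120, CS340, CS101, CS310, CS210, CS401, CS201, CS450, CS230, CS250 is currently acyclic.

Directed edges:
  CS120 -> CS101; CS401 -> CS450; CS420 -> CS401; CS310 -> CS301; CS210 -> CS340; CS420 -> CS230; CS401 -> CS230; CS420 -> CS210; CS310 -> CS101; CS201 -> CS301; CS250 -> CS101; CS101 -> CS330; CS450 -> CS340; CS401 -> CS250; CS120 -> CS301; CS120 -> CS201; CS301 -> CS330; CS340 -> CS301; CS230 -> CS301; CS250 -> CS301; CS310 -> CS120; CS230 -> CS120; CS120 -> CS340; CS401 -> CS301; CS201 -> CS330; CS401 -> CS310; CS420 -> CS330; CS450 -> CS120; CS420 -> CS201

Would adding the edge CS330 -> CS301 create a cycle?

Adding CS330→CS301 creates a cycle iff CS301 can already reach CS330.
Path from CS301: CS301 → CS330.
So CS301 → … → CS330 → CS301 is a cycle.

Yes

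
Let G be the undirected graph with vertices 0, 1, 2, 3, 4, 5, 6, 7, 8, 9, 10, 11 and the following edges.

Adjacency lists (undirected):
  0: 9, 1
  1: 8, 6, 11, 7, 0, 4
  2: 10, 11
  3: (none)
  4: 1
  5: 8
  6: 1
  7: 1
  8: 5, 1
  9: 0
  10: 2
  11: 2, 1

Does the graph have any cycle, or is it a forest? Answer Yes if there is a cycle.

DFS, tracking each vertex's parent; an edge to a visited non-parent vertex closes a cycle.
Start from 0:
visit 0 (parent –)
  visit 9 (parent 0)
    9–0: parent, skip
  visit 1 (parent 0)
    visit 8 (parent 1)
      visit 5 (parent 8)
        5–8: parent, skip
      8–1: parent, skip
    visit 6 (parent 1)
      6–1: parent, skip
    visit 11 (parent 1)
      visit 2 (parent 11)
        visit 10 (parent 2)
          10–2: parent, skip
        2–11: parent, skip
      11–1: parent, skip
    visit 7 (parent 1)
      7–1: parent, skip
    1–0: parent, skip
    visit 4 (parent 1)
      4–1: parent, skip
visit 3 (parent –)
No non-parent visited neighbor found — the graph is a forest.

No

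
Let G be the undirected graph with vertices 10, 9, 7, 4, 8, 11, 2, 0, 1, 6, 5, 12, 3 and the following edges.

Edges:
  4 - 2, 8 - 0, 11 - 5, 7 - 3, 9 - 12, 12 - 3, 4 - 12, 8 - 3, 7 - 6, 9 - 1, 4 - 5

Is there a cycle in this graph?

No

DFS, tracking each vertex's parent; an edge to a visited non-parent vertex closes a cycle.
Start from 8:
visit 8 (parent –)
  visit 0 (parent 8)
    0–8: parent, skip
  visit 3 (parent 8)
    visit 12 (parent 3)
      visit 9 (parent 12)
        visit 1 (parent 9)
          1–9: parent, skip
        9–12: parent, skip
      visit 4 (parent 12)
        visit 5 (parent 4)
          5–4: parent, skip
          visit 11 (parent 5)
            11–5: parent, skip
        visit 2 (parent 4)
          2–4: parent, skip
        4–12: parent, skip
      12–3: parent, skip
    visit 7 (parent 3)
      7–3: parent, skip
      visit 6 (parent 7)
        6–7: parent, skip
    3–8: parent, skip
visit 10 (parent –)
No non-parent visited neighbor found — the graph is a forest.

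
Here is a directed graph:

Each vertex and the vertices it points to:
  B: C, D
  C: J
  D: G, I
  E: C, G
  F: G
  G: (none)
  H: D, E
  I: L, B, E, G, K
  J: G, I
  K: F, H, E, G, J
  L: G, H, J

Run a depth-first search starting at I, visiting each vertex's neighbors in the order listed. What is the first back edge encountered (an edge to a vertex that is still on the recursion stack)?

DFS from I (visiting each vertex's neighbors in the order listed); mark gray on enter, black on exit:
I gray
  L gray
    G gray
    G black
    H gray
      D gray
        D→G: G black — skip
        D→I: I is gray → back edge
First back edge: D → I.

D->I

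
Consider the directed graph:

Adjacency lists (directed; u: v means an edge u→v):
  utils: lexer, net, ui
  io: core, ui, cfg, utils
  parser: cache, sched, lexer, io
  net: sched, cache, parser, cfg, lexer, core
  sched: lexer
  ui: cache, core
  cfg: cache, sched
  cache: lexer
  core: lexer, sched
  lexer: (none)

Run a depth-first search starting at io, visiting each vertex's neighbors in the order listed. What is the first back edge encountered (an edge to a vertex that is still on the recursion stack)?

parser->io

DFS from io (visiting each vertex's neighbors in the order listed); mark gray on enter, black on exit:
io gray
  core gray
    lexer gray
    lexer black
    sched gray
      sched→lexer: lexer black — skip
    sched black
  core black
  ui gray
    cache gray
      cache→lexer: lexer black — skip
    cache black
    ui→core: core black — skip
  ui black
  cfg gray
    cfg→cache: cache black — skip
    cfg→sched: sched black — skip
  cfg black
  utils gray
    utils→lexer: lexer black — skip
    net gray
      net→sched: sched black — skip
      net→cache: cache black — skip
      parser gray
        parser→cache: cache black — skip
        parser→sched: sched black — skip
        parser→lexer: lexer black — skip
        parser→io: io is gray → back edge
First back edge: parser → io.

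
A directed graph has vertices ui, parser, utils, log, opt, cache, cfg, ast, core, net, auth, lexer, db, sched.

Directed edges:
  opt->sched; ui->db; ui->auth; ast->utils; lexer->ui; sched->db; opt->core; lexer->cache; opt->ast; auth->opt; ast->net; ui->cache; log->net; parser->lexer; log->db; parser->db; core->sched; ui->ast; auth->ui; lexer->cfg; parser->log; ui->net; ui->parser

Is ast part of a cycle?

ast lies on a cycle iff there is a path from ast back to itself.
Exploring from ast, it never reaches itself; equivalently, its strongly connected component is a singleton.

No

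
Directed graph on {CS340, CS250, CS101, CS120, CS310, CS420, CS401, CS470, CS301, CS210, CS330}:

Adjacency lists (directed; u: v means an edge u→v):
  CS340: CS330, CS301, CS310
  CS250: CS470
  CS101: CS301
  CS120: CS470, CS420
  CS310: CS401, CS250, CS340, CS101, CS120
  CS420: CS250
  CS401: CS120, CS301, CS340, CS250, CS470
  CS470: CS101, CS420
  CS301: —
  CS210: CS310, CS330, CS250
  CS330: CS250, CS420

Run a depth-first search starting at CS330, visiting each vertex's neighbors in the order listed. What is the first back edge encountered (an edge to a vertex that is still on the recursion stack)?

CS420->CS250

DFS from CS330 (visiting each vertex's neighbors in the order listed); mark gray on enter, black on exit:
CS330 gray
  CS250 gray
    CS470 gray
      CS101 gray
        CS301 gray
        CS301 black
      CS101 black
      CS420 gray
        CS420→CS250: CS250 is gray → back edge
First back edge: CS420 → CS250.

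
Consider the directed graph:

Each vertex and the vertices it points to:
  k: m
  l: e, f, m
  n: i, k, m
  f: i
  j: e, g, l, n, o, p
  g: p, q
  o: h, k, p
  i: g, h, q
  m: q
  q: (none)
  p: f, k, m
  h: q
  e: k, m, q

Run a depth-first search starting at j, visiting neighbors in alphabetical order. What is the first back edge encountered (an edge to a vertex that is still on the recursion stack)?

DFS from j (visiting neighbors in alphabetical order); mark gray on enter, black on exit:
j gray
  e gray
    k gray
      m gray
        q gray
        q black
      m black
    k black
    e→m: m black — skip
    e→q: q black — skip
  e black
  g gray
    p gray
      f gray
        i gray
          i→g: g is gray → back edge
First back edge: i → g.

i->g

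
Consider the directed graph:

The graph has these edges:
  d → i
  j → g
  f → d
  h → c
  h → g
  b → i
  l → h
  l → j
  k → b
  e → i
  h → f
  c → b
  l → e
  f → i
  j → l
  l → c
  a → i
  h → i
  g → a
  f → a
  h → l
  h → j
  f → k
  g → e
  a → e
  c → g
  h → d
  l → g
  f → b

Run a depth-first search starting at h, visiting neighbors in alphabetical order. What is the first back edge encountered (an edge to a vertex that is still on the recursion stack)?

DFS from h (visiting neighbors in alphabetical order); mark gray on enter, black on exit:
h gray
  c gray
    b gray
      i gray
      i black
    b black
    g gray
      a gray
        e gray
          e→i: i black — skip
        e black
        a→i: i black — skip
      a black
      g→e: e black — skip
    g black
  c black
  d gray
    d→i: i black — skip
  d black
  f gray
    f→a: a black — skip
    f→b: b black — skip
    f→d: d black — skip
    f→i: i black — skip
    k gray
      k→b: b black — skip
    k black
  f black
  h→g: g black — skip
  h→i: i black — skip
  j gray
    j→g: g black — skip
    l gray
      l→c: c black — skip
      l→e: e black — skip
      l→g: g black — skip
      l→h: h is gray → back edge
First back edge: l → h.

l->h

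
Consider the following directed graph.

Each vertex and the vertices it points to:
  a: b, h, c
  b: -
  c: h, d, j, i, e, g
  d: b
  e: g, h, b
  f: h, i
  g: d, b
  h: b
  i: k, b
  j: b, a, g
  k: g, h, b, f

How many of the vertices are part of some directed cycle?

6

A vertex is on a directed cycle iff it belongs to a strongly connected component of size ≥ 2 (or has a self-loop).
The vertices on cycles are {a, c, f, i, j, k} — 6 in total.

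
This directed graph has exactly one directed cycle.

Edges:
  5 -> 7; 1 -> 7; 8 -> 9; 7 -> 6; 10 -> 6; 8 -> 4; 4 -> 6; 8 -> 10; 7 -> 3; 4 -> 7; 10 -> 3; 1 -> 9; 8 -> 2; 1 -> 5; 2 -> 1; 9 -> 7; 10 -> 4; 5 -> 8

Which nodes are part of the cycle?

1, 2, 5, 8

DFS with gray/black marking from 8:
8 gray
  2 gray
    1 gray
      7 gray
        3 gray
        3 black
        6 gray
        6 black
      7 black
      5 gray
        5→7: 7 black — skip
        5→8: 8 is gray → back edge
Back edge closes the cycle 8 → 2 → 1 → 5 → 8; its vertices are {1, 2, 5, 8}.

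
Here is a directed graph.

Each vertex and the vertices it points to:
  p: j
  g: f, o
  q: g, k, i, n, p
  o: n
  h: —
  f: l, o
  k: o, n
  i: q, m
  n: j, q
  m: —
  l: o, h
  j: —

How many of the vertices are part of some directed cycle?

A vertex is on a directed cycle iff it belongs to a strongly connected component of size ≥ 2 (or has a self-loop).
The vertices on cycles are {f, g, i, k, l, n, o, q} — 8 in total.

8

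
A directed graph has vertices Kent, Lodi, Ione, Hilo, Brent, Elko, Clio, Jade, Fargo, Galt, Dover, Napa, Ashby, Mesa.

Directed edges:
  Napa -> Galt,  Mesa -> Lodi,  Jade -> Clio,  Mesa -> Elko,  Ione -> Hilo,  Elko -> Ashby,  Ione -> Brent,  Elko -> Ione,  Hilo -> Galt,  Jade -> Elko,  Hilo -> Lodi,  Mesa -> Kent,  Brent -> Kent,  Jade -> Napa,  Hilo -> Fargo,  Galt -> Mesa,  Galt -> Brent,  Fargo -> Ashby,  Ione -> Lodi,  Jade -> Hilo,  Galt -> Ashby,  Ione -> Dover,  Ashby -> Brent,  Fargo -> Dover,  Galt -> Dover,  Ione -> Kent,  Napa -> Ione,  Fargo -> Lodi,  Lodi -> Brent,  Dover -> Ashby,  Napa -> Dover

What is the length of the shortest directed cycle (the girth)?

For each vertex v, BFS finds the shortest path from v back to v.
The shortest such closed walk is Galt → Mesa → Elko → Ione → Hilo → Galt, length 5.

5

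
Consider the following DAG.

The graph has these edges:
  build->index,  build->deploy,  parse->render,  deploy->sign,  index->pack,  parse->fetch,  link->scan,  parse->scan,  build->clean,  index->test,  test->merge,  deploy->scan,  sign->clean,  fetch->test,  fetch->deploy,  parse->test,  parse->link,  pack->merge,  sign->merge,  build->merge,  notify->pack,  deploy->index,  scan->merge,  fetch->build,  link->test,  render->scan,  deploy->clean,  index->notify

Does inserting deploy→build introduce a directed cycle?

Adding deploy→build creates a cycle iff build can already reach deploy.
Path from build: build → deploy.
So build → … → deploy → build is a cycle.

Yes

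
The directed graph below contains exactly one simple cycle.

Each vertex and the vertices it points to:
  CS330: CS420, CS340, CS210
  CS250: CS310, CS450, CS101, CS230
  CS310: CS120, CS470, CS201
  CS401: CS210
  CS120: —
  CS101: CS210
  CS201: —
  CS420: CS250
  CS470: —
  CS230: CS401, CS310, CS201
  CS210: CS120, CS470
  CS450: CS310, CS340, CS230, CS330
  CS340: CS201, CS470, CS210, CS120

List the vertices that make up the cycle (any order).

CS250, CS330, CS420, CS450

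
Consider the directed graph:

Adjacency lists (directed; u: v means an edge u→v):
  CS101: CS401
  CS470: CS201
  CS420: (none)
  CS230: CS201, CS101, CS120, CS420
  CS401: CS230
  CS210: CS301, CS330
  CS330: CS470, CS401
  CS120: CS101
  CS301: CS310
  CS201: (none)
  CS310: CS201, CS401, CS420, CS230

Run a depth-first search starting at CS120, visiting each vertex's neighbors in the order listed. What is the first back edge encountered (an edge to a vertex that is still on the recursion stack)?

DFS from CS120 (visiting each vertex's neighbors in the order listed); mark gray on enter, black on exit:
CS120 gray
  CS101 gray
    CS401 gray
      CS230 gray
        CS201 gray
        CS201 black
        CS230→CS101: CS101 is gray → back edge
First back edge: CS230 → CS101.

CS230→CS101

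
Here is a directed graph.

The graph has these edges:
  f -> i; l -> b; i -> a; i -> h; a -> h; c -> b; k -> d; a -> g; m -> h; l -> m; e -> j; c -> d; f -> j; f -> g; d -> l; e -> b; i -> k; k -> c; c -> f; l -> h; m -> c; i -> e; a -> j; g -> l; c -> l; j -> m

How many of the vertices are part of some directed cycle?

11

A vertex is on a directed cycle iff it belongs to a strongly connected component of size ≥ 2 (or has a self-loop).
The vertices on cycles are {a, c, d, e, f, g, i, j, k, l, m} — 11 in total.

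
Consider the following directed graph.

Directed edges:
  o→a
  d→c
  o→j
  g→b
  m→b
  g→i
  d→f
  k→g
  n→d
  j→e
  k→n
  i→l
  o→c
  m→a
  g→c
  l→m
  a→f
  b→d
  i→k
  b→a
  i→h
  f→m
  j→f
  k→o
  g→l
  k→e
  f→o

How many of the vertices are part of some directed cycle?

10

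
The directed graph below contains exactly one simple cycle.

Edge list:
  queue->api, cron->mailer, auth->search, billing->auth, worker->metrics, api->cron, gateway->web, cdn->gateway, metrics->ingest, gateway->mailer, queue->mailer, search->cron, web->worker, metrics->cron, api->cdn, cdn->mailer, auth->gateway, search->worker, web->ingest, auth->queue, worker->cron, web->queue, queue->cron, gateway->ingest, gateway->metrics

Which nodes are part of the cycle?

DFS with gray/black marking from gateway:
gateway gray
  metrics gray
    ingest gray
    ingest black
    cron gray
      mailer gray
      mailer black
    cron black
  metrics black
  web gray
    worker gray
      worker→metrics: metrics black — skip
      worker→cron: cron black — skip
    worker black
    web→ingest: ingest black — skip
    queue gray
      api gray
        cdn gray
          cdn→gateway: gateway is gray → back edge
Back edge closes the cycle gateway → web → queue → api → cdn → gateway; its vertices are {api, cdn, web, queue, gateway}.

api, cdn, web, queue, gateway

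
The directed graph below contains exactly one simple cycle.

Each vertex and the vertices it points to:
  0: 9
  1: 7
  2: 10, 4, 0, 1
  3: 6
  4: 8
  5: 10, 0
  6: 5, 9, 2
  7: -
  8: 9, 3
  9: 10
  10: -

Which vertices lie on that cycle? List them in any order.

2, 3, 4, 6, 8

DFS with gray/black marking from 6:
6 gray
  5 gray
    10 gray
    10 black
    0 gray
      9 gray
        9→10: 10 black — skip
      9 black
    0 black
  5 black
  6→9: 9 black — skip
  2 gray
    2→10: 10 black — skip
    4 gray
      8 gray
        8→9: 9 black — skip
        3 gray
          3→6: 6 is gray → back edge
Back edge closes the cycle 6 → 2 → 4 → 8 → 3 → 6; its vertices are {2, 3, 4, 6, 8}.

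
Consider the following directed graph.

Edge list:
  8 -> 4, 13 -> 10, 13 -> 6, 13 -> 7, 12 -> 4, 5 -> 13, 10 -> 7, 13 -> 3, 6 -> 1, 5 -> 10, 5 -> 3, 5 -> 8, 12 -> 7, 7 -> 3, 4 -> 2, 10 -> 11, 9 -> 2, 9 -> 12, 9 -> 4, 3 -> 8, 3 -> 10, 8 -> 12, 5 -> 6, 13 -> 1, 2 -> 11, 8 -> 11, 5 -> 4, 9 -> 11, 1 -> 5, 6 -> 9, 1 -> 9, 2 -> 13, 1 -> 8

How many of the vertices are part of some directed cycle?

12

A vertex is on a directed cycle iff it belongs to a strongly connected component of size ≥ 2 (or has a self-loop).
The vertices on cycles are {1, 2, 3, 4, 5, 6, 7, 8, 9, 10, 12, 13} — 12 in total.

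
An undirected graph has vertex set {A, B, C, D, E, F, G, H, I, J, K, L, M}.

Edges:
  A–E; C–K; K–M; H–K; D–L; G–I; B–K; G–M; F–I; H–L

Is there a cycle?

DFS, tracking each vertex's parent; an edge to a visited non-parent vertex closes a cycle.
Start from C:
visit C (parent –)
  visit K (parent C)
    visit M (parent K)
      visit G (parent M)
        visit I (parent G)
          I–G: parent, skip
          visit F (parent I)
            F–I: parent, skip
        G–M: parent, skip
      M–K: parent, skip
    visit H (parent K)
      H–K: parent, skip
      visit L (parent H)
        visit D (parent L)
          D–L: parent, skip
        L–H: parent, skip
    visit B (parent K)
      B–K: parent, skip
    K–C: parent, skip
visit A (parent –)
  visit E (parent A)
    E–A: parent, skip
visit J (parent –)
No non-parent visited neighbor found — the graph is a forest.

No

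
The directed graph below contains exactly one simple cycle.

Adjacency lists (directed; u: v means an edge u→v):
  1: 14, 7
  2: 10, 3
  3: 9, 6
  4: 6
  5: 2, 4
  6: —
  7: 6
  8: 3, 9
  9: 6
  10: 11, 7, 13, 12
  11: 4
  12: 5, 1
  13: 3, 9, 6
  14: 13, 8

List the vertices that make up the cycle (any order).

2, 5, 10, 12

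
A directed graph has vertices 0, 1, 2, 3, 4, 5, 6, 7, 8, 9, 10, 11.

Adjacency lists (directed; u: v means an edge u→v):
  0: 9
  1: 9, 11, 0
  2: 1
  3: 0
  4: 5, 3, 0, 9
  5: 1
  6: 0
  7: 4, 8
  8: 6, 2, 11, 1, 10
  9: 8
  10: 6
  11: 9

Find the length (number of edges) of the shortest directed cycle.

3

For each vertex v, BFS finds the shortest path from v back to v.
The shortest such closed walk is 8 → 1 → 9 → 8, length 3.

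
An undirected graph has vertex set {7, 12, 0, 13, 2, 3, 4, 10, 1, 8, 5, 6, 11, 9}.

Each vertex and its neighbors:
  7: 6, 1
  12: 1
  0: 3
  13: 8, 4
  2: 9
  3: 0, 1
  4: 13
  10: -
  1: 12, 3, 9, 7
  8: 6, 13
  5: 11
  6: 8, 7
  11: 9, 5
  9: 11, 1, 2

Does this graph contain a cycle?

DFS, tracking each vertex's parent; an edge to a visited non-parent vertex closes a cycle.
Start from 1:
visit 1 (parent –)
  visit 12 (parent 1)
    12–1: parent, skip
  visit 3 (parent 1)
    visit 0 (parent 3)
      0–3: parent, skip
    3–1: parent, skip
  visit 9 (parent 1)
    visit 11 (parent 9)
      11–9: parent, skip
      visit 5 (parent 11)
        5–11: parent, skip
    9–1: parent, skip
    visit 2 (parent 9)
      2–9: parent, skip
  visit 7 (parent 1)
    visit 6 (parent 7)
      visit 8 (parent 6)
        8–6: parent, skip
        visit 13 (parent 8)
          13–8: parent, skip
          visit 4 (parent 13)
            4–13: parent, skip
      6–7: parent, skip
    7–1: parent, skip
visit 10 (parent –)
No non-parent visited neighbor found — the graph is a forest.

No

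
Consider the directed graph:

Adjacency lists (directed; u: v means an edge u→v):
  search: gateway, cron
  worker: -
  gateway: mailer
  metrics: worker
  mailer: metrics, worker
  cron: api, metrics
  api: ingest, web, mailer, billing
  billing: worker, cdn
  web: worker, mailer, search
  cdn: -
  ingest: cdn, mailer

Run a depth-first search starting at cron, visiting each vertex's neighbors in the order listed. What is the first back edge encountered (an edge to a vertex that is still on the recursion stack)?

DFS from cron (visiting each vertex's neighbors in the order listed); mark gray on enter, black on exit:
cron gray
  api gray
    ingest gray
      cdn gray
      cdn black
      mailer gray
        metrics gray
          worker gray
          worker black
        metrics black
        mailer→worker: worker black — skip
      mailer black
    ingest black
    web gray
      web→worker: worker black — skip
      web→mailer: mailer black — skip
      search gray
        gateway gray
          gateway→mailer: mailer black — skip
        gateway black
        search→cron: cron is gray → back edge
First back edge: search → cron.

search->cron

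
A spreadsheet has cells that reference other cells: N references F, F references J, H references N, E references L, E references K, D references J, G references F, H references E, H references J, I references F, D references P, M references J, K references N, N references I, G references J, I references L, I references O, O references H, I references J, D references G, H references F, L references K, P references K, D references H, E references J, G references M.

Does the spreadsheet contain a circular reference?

Yes

DFS with white/gray/black marking, starting from M:
M gray
  J gray
  J black
M black
I gray
  O gray
    H gray
      E gray
        L gray
          K gray
            N gray
              N→I: I is gray → back edge
Back edge found, so a cycle exists: I → O → H → E → L → K → N → I.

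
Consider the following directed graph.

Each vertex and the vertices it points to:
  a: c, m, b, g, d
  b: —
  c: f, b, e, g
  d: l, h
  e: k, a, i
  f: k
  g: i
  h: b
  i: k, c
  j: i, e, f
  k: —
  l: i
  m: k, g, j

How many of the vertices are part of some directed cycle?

9

A vertex is on a directed cycle iff it belongs to a strongly connected component of size ≥ 2 (or has a self-loop).
The vertices on cycles are {a, c, d, e, g, i, j, l, m} — 9 in total.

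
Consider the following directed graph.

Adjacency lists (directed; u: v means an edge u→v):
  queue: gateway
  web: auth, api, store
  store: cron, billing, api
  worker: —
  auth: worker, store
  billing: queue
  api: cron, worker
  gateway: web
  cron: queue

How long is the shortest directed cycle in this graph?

5

For each vertex v, BFS finds the shortest path from v back to v.
The shortest such closed walk is web → api → cron → queue → gateway → web, length 5.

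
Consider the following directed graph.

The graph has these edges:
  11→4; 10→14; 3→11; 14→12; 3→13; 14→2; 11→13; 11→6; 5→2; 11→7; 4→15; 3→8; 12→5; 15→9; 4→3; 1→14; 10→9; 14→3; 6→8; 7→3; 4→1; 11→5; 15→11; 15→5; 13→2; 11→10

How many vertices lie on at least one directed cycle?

8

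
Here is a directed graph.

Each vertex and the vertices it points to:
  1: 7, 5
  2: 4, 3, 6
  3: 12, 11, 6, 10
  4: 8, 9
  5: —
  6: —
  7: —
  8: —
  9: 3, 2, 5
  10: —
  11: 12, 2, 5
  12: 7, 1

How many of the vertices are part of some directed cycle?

A vertex is on a directed cycle iff it belongs to a strongly connected component of size ≥ 2 (or has a self-loop).
The vertices on cycles are {2, 3, 4, 9, 11} — 5 in total.

5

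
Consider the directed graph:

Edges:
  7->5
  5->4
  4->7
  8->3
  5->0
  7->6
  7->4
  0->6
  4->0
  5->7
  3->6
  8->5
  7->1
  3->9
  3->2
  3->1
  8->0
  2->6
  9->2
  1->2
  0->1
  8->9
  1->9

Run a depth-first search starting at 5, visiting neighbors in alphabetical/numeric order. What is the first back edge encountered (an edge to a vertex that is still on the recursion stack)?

DFS from 5 (visiting neighbors in alphabetical/numeric order); mark gray on enter, black on exit:
5 gray
  0 gray
    1 gray
      2 gray
        6 gray
        6 black
      2 black
      9 gray
        9→2: 2 black — skip
      9 black
    1 black
    0→6: 6 black — skip
  0 black
  4 gray
    4→0: 0 black — skip
    7 gray
      7→1: 1 black — skip
      7→4: 4 is gray → back edge
First back edge: 7 → 4.

7->4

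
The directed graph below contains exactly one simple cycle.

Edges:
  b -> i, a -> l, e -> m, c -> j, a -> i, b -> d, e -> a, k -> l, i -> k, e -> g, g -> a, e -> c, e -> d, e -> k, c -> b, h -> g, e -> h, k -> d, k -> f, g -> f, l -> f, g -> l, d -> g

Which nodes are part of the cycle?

DFS with gray/black marking from a:
a gray
  l gray
    f gray
    f black
  l black
  i gray
    k gray
      k→l: l black — skip
      k→f: f black — skip
      d gray
        g gray
          g→f: f black — skip
          g→a: a is gray → back edge
Back edge closes the cycle a → i → k → d → g → a; its vertices are {a, d, g, i, k}.

a, d, g, i, k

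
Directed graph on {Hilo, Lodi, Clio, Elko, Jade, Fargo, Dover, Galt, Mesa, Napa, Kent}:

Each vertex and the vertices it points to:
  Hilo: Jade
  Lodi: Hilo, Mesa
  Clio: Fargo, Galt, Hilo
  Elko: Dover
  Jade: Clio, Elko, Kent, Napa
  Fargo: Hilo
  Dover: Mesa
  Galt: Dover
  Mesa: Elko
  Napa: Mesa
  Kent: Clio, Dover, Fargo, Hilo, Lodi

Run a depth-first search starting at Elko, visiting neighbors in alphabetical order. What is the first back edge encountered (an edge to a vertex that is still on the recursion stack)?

DFS from Elko (visiting neighbors in alphabetical order); mark gray on enter, black on exit:
Elko gray
  Dover gray
    Mesa gray
      Mesa→Elko: Elko is gray → back edge
First back edge: Mesa → Elko.

Mesa->Elko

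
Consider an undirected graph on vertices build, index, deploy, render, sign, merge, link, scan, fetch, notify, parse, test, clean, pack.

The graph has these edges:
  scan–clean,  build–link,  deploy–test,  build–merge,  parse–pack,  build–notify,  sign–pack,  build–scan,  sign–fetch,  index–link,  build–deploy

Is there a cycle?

DFS, tracking each vertex's parent; an edge to a visited non-parent vertex closes a cycle.
Start from test:
visit test (parent –)
  visit deploy (parent test)
    deploy–test: parent, skip
    visit build (parent deploy)
      visit notify (parent build)
        notify–build: parent, skip
      visit merge (parent build)
        merge–build: parent, skip
      visit link (parent build)
        visit index (parent link)
          index–link: parent, skip
        link–build: parent, skip
      build–deploy: parent, skip
      visit scan (parent build)
        scan–build: parent, skip
        visit clean (parent scan)
          clean–scan: parent, skip
visit render (parent –)
visit sign (parent –)
  visit pack (parent sign)
    pack–sign: parent, skip
    visit parse (parent pack)
      parse–pack: parent, skip
  visit fetch (parent sign)
    fetch–sign: parent, skip
No non-parent visited neighbor found — the graph is a forest.

No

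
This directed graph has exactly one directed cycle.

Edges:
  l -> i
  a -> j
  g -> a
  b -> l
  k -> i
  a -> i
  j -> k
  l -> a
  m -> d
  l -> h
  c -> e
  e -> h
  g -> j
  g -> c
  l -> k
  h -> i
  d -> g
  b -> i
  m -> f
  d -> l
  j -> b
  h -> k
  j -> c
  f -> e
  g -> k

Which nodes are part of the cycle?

a, b, j, l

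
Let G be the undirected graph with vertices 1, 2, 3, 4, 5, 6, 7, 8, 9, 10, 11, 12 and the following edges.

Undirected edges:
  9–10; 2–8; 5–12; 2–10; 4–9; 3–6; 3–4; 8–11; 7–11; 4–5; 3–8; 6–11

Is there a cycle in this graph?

DFS, tracking each vertex's parent; an edge to a visited non-parent vertex closes a cycle.
Start from 11:
visit 11 (parent –)
  visit 7 (parent 11)
    7–11: parent, skip
  visit 6 (parent 11)
    6–11: parent, skip
    visit 3 (parent 6)
      3–6: parent, skip
      visit 8 (parent 3)
        8–11: 11 visited and ≠ parent → cycle
Cycle: 11 – 6 – 3 – 8 – 11.

Yes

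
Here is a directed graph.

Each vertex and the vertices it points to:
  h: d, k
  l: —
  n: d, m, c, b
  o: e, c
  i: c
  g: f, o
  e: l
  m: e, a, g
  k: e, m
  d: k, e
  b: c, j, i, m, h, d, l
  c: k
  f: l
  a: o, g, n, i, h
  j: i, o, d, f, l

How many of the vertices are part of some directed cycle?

12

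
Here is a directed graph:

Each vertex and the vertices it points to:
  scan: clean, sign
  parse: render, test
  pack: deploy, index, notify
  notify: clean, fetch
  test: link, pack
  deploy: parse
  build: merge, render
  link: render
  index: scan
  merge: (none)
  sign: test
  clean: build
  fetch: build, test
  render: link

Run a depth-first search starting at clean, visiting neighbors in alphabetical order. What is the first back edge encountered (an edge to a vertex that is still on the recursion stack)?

link→render

DFS from clean (visiting neighbors in alphabetical order); mark gray on enter, black on exit:
clean gray
  build gray
    merge gray
    merge black
    render gray
      link gray
        link→render: render is gray → back edge
First back edge: link → render.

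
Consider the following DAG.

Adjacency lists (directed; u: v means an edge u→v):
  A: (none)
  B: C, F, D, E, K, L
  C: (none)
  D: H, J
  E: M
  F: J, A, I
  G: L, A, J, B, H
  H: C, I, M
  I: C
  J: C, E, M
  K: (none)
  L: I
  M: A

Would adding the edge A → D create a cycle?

Adding A→D creates a cycle iff D can already reach A.
Path from D: D → J → M → A.
So D → … → A → D is a cycle.

Yes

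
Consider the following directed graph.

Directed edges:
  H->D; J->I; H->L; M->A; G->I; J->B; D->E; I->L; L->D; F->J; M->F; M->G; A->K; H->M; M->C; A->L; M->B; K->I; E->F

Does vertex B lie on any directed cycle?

B lies on a cycle iff there is a path from B back to itself.
Exploring from B, it never reaches itself; equivalently, its strongly connected component is a singleton.

No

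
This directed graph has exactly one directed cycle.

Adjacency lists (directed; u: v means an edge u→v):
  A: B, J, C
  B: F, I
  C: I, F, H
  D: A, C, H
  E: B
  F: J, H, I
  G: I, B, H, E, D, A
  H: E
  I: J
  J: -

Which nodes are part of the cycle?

DFS with gray/black marking from E:
E gray
  B gray
    F gray
      J gray
      J black
      H gray
        H→E: E is gray → back edge
Back edge closes the cycle E → B → F → H → E; its vertices are {B, E, F, H}.

B, E, F, H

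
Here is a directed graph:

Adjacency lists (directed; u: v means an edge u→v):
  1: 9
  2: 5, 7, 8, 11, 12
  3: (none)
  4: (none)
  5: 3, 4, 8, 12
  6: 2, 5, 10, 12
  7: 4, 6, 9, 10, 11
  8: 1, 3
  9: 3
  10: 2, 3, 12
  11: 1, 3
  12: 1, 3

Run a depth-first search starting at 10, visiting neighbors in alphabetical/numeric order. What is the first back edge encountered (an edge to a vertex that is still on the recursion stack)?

6->2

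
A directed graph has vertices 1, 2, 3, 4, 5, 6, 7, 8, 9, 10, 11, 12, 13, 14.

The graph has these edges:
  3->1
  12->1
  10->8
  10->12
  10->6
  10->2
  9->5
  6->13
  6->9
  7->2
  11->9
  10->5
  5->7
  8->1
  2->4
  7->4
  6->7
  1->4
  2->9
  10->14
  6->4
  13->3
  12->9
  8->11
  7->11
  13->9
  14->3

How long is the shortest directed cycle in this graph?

4

For each vertex v, BFS finds the shortest path from v back to v.
The shortest such closed walk is 11 → 9 → 5 → 7 → 11, length 4.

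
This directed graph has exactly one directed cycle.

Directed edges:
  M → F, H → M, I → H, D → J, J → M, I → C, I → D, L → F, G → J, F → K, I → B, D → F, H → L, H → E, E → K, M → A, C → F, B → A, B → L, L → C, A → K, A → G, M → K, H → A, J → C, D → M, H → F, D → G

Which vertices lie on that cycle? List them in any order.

DFS with gray/black marking from G:
G gray
  J gray
    M gray
      K gray
      K black
      A gray
        A→K: K black — skip
        A→G: G is gray → back edge
Back edge closes the cycle G → J → M → A → G; its vertices are {A, G, J, M}.

A, G, J, M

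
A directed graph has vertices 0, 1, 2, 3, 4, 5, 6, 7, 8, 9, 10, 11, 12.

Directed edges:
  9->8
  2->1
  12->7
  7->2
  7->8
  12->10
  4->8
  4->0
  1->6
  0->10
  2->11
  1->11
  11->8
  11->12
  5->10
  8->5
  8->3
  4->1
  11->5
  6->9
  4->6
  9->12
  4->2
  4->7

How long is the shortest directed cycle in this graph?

For each vertex v, BFS finds the shortest path from v back to v.
The shortest such closed walk is 7 → 2 → 11 → 12 → 7, length 4.

4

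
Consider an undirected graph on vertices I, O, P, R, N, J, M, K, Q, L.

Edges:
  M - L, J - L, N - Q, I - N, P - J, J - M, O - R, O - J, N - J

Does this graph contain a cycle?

Yes

DFS, tracking each vertex's parent; an edge to a visited non-parent vertex closes a cycle.
Start from M:
visit M (parent –)
  visit L (parent M)
    L–M: parent, skip
    visit J (parent L)
      visit N (parent J)
        N–J: parent, skip
        visit Q (parent N)
          Q–N: parent, skip
        visit I (parent N)
          I–N: parent, skip
      visit O (parent J)
        visit R (parent O)
          R–O: parent, skip
        O–J: parent, skip
      J–M: M visited and ≠ parent → cycle
Cycle: M – L – J – M.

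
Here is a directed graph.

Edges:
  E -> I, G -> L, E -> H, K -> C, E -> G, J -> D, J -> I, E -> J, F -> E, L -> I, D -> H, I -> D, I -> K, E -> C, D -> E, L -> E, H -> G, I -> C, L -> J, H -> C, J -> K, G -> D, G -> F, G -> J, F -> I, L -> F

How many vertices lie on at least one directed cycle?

A vertex is on a directed cycle iff it belongs to a strongly connected component of size ≥ 2 (or has a self-loop).
The vertices on cycles are {D, E, F, G, H, I, J, L} — 8 in total.

8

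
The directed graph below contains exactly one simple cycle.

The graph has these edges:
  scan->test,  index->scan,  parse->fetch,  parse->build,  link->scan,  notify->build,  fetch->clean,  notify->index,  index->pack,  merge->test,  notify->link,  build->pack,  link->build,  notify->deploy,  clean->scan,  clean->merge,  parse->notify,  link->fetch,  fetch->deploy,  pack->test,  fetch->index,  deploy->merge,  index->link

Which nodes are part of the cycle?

link, fetch, index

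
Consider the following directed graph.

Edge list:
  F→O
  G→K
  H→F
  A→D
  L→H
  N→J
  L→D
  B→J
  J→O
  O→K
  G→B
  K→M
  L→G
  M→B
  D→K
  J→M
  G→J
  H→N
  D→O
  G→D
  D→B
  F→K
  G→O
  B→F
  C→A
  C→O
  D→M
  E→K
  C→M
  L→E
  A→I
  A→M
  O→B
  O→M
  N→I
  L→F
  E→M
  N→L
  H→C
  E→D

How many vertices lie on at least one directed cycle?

9

A vertex is on a directed cycle iff it belongs to a strongly connected component of size ≥ 2 (or has a self-loop).
The vertices on cycles are {B, F, H, J, K, L, M, N, O} — 9 in total.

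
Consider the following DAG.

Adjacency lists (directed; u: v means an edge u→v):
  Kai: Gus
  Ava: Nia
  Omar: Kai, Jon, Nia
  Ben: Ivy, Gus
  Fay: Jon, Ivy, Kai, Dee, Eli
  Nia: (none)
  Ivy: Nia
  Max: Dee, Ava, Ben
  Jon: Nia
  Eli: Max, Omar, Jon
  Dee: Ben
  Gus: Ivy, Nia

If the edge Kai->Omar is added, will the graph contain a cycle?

Yes

Adding Kai→Omar creates a cycle iff Omar can already reach Kai.
Path from Omar: Omar → Kai.
So Omar → … → Kai → Omar is a cycle.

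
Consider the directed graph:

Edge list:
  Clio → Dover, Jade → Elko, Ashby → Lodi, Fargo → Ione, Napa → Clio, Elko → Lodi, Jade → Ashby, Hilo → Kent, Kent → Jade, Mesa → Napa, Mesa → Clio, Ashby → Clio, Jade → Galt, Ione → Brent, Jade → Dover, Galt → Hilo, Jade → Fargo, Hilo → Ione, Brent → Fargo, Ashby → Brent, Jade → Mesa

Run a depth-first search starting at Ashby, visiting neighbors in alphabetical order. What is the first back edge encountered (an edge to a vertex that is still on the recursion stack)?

DFS from Ashby (visiting neighbors in alphabetical order); mark gray on enter, black on exit:
Ashby gray
  Brent gray
    Fargo gray
      Ione gray
        Ione→Brent: Brent is gray → back edge
First back edge: Ione → Brent.

Ione→Brent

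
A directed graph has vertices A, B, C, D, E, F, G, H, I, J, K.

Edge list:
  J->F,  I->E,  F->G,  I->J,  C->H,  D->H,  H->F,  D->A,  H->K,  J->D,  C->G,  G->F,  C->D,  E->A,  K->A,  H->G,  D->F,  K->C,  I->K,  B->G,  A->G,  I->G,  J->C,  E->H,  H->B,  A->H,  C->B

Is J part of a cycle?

No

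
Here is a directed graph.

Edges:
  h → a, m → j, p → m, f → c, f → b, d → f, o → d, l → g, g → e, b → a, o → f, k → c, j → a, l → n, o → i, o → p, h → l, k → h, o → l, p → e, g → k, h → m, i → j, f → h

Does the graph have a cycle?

DFS with white/gray/black marking, starting from m:
m gray
  j gray
    a gray
    a black
  j black
m black
b gray
  b→a: a black — skip
b black
c gray
c black
d gray
  f gray
    h gray
      h→m: m black — skip
      h→a: a black — skip
      l gray
        n gray
        n black
        g gray
          k gray
            k→h: h is gray → back edge
Back edge found, so a cycle exists: h → l → g → k → h.

Yes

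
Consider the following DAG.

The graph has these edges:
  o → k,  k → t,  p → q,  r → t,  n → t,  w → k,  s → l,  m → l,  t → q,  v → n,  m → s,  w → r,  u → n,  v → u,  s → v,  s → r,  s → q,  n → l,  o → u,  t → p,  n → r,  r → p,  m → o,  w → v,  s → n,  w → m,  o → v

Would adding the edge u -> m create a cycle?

Adding u→m creates a cycle iff m can already reach u.
Path from m: m → o → u.
So m → … → u → m is a cycle.

Yes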